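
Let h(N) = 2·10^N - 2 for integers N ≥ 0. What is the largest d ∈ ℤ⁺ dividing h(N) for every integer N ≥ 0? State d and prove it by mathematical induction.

Computing the first values: h(0) = 0 and h(1) = 18; gcd(0, 18) = 18, so d ≤ 18.
We prove 18 | 2·10^N - 2 for all N ≥ 0 by induction on N.
Base step (N = 0): h(0) = 0 = 18·(0), so 18 | h(0).
Inductive step: assume the claim holds for N = m, i.e. 18 | h(m). Then
h(m+1) = 2·10^(m+1) - 2 = 10·(2·10^m - 2) + 18 = 10·h(m) + 18. The first term is divisible by 18 by the inductive hypothesis, and 18 is divisible by 18. Hence 18 | h(m+1).
This completes the induction.
Therefore the largest such d is 18.

d = 18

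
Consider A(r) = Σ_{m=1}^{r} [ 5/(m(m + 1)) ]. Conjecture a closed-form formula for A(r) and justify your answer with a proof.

We claim A(r) = 5r/(r + 1) for all r ≥ 1.
When r = 1: A(1) = 5/2, and the closed form gives 5/2. They agree.
Suppose the result is true for r = m, so A(m) = 5m/(m + 1).
Then A(m+1) = A(m) + (5/((m + 1)(m + 2))) = (5m/(m + 1)) + (5/((m + 1)(m + 2))).
Simplifying, A(m+1) = 5(m + 1)/(m + 2) = 5(m+1)/((m+1) + 1),
which is the closed form with r = m+1.
This completes the induction.

A(r) = 5r/(r + 1)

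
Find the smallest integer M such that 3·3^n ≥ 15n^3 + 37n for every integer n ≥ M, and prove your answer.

At n = 6: 2187 < 3462, so the inequality fails and M ≥ 7. We prove 3·3^n ≥ 15n^3 + 37n for all n ≥ 7.
Base case (n = 7): 3·3^n = 6561 and 15n^3 + 37n = 5404, so 6561 ≥ 5404.
Inductive step: assume the claim holds for n = r, so 3·3^r ≥ 15r^3 + 37r.
Then 3·3^(r + 1) = 3·(3·3^r) ≥ 3·(15r^3 + 37r).
Also, for r ≥ 7 we have 3·(15r^3 + 37r) ≥ 15(r+1)^3 + 37(r+1), since 3·(15r^3 + 37r) − (15(r+1)^3 + 37(r+1)) = 30r^3 - 45r^2 + 29r - 52, which is nonnegative for all r ≥ 7.
Combining, 3·3^(r + 1) ≥ 15(r+1)^3 + 37(r+1).
By induction, the statement is established for all n ≥ 7.
Hence the smallest such M is 7.

M = 7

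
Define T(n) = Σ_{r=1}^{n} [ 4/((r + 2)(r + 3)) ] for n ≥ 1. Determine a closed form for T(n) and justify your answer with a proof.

We claim T(n) = 4n/(3(n + 3)) for all n ≥ 1.
Base case (n = 1): T(1) = 1/3, and the closed form gives 1/3. They agree.
Suppose the result is true for n = r, so T(r) = 4r/(3(r + 3)).
Then T(r+1) = T(r) + (4/((r + 3)(r + 4))) = (4r/(3(r + 3))) + (4/((r + 3)(r + 4))).
Simplifying, T(r+1) = 4(r + 1)/(3(r + 4)) = 4(r+1)/(3((r+1) + 3)),
which is the closed form with n = r+1.
By induction, the statement is established for all n ≥ 1.

T(n) = 4n/(3(n + 3))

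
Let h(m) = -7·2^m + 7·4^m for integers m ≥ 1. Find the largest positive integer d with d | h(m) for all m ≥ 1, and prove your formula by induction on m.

Computing the first values: h(1) = 14 and h(2) = 84; gcd(14, 84) = 14, so d ≤ 14.
We prove 14 | -7·2^m + 7·4^m for all m ≥ 1 by induction on m.
Base step (m = 1): h(1) = 14 = 14·(1), so 14 | h(1).
For the inductive step, assume it holds for an arbitrary i ≥ 1, i.e. 14 | h(i). Then
h(i+1) − 4·h(i) = (-7·2^(i+1) + 7·4^(i+1)) − 4·(-7·2^i + 7·4^i) = (-7)·2^i·(2 − 4) = (14)·2^i. Since 14 | h(i) by the inductive hypothesis, 14 | 4·h(i); and 14 | 14 since 14 = 14·1. Therefore 14 | h(i+1).
This completes the induction.
Therefore the largest such d is 14.

d = 14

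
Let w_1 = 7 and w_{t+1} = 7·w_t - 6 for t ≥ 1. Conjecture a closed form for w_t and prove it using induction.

Computing the first terms: w_1 = 7, w_2 = 43, w_3 = 295. This suggests w_t = 6·7^(t - 1) + 1.
Base step (t = 1): the formula gives 7 = 7 = w_1.
Suppose the result is true for t = k, so w_k = 6·7^(k - 1) + 1.
Then w_{k+1} = 7·w_k - 6 = 7·(6·7^(k - 1) + 1) - 6 = 6·7^k + 1 = 6·7^((k+1) - 1) + 1,
which is the claimed formula at t = k+1.
By induction, the statement is established for all t ≥ 1.

w_t = 6·7^(t - 1) + 1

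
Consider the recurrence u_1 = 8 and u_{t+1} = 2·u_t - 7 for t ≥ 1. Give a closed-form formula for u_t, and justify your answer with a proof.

u_t = 2^(t - 1) + 7

Computing the first terms: u_1 = 8, u_2 = 9, u_3 = 11. This suggests u_t = 2^(t - 1) + 7.
Base step (t = 1): the formula gives 8 = 8 = u_1.
Inductive step: suppose the statement holds for some k ≥ 1, so u_k = 2^(k - 1) + 7.
Then u_{k+1} = 2·u_k - 7 = 2·(2^(k - 1) + 7) - 7 = 2^k + 7 = 2^((k+1) - 1) + 7,
which is the claimed formula at t = k+1.
This completes the induction.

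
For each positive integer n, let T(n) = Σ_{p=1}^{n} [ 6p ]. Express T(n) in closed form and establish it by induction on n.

T(n) = 3n(n + 1)

We claim T(n) = 3n(n + 1) for all n ≥ 1.
For the base case n = 1: T(1) = 6, and the closed form gives 6. They agree.
Suppose the result is true for n = p, so T(p) = 3p(p + 1).
Then T(p+1) = T(p) + (6p + 6) = (3p(p + 1)) + (6p + 6).
Simplifying, T(p+1) = 3(p + 1)(p + 2) = 3(p+1)((p+1) + 1),
which is the closed form with n = p+1.
This completes the induction.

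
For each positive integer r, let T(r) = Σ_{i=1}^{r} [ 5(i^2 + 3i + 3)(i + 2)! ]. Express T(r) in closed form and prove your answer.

T(r) = (5r + 5)(r + 3)! - 30

We claim T(r) = (5r + 5)(r + 3)! - 30 for all r ≥ 1.
When r = 1: T(1) = 210, and the closed form gives 210. They agree.
Suppose the result is true for r = i, so T(i) = (5i + 5)(i + 3)! - 30.
Then T(i+1) = T(i) + (5(i^2 + 5i + 7)(i + 3)!) = ((5i + 5)(i + 3)! - 30) + (5(i^2 + 5i + 7)(i + 3)!).
Simplifying, T(i+1) = (5(i+1) + 5)((i+1) + 3)! - 30,
which is the closed form with r = i+1.
Hence, by induction on r, the claim holds for every r ≥ 1.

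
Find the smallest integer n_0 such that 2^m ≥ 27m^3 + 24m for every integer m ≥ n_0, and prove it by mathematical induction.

At m = 17: 131072 < 133059, so the inequality fails and n_0 ≥ 18. We prove 2^m ≥ 27m^3 + 24m for all m ≥ 18.
Base case (m = 18): 2^m = 262144 and 27m^3 + 24m = 157896, so 262144 ≥ 157896.
For the inductive step, assume it holds for an arbitrary k ≥ 18, so 2^k ≥ 27k^3 + 24k.
Then 2^(k + 1) = 2·(2^k) ≥ 2·(27k^3 + 24k).
Also, for k ≥ 18 we have 2·(27k^3 + 24k) ≥ 27(k+1)^3 + 24(k+1), since 2·(27k^3 + 24k) − (27(k+1)^3 + 24(k+1)) = 27k^3 - 81k^2 - 57k - 51, which is nonnegative for all k ≥ 18.
Combining, 2^(k + 1) ≥ 27(k+1)^3 + 24(k+1).
Hence, by induction on m, the claim holds for every m ≥ 18.
Hence the smallest such n_0 is 18.

n_0 = 18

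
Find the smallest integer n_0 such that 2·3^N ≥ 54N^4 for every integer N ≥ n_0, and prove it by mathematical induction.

At N = 12: 1062882 < 1119744, so the inequality fails and n_0 ≥ 13. We prove 2·3^N ≥ 54N^4 for all N ≥ 13.
Base case (N = 13): 2·3^N = 3188646 and 54N^4 = 1542294, so 3188646 ≥ 1542294.
Inductive step: suppose the statement holds for some m ≥ 13, so 2·3^m ≥ 54m^4.
Then 2·3^(m + 1) = 3·(2·3^m) ≥ 3·(54m^4).
Also, for m ≥ 13 we have 3·(54m^4) ≥ 54(m+1)^4, since 3 ≥ (1 + 1/m)^4 for all m ≥ 13.
Combining, 2·3^(m + 1) ≥ 54(m+1)^4.
By the principle of mathematical induction, the result holds for all N ≥ 13.
Hence the smallest such n_0 is 13.

n_0 = 13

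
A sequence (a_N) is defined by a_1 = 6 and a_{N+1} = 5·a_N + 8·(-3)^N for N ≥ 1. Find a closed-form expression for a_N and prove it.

a_N = -(-3)^N + 3·5^(N - 1)

Computing the first terms: a_1 = 6, a_2 = 6, a_3 = 102. This suggests a_N = -(-3)^N + 3·5^(N - 1).
For the base case N = 1: the formula gives 6 = 6 = a_1.
Inductive step: assume the claim holds for N = p, so a_p = -(-3)^p + 3·5^(p - 1).
Then a_{p+1} = 5·a_p + 8·(-3)^p = 5·(-(-3)^p + 3·5^(p - 1)) + 8·(-3)^p = -(-3)^(p + 1) + 3·5^p = -(-3)^(p+1) + 3·5^((p+1) - 1),
which is the claimed formula at N = p+1.
Hence, by induction on N, the claim holds for every N ≥ 1.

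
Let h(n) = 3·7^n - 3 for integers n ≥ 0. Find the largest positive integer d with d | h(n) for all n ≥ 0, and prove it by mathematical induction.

Computing the first values: h(0) = 0 and h(1) = 18; gcd(0, 18) = 18, so d ≤ 18.
We prove 18 | 3·7^n - 3 for all n ≥ 0 by induction on n.
When n = 0: h(0) = 0 = 18·(0), so 18 | h(0).
Inductive step: assume the claim holds for n = r, i.e. 18 | h(r). Then
h(r+1) = 3·7^(r+1) - 3 = 7·(3·7^r - 3) + 18 = 7·h(r) + 18. The first term is divisible by 18 by the inductive hypothesis, and 18 is divisible by 18. Hence 18 | h(r+1).
By the principle of mathematical induction, the result holds for all n ≥ 0.
Therefore the largest such d is 18.

d = 18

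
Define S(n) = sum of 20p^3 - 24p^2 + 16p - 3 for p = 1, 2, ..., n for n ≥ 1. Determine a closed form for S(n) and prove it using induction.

We claim S(n) = n(5n^3 + 2n^2 + n + 1) for all n ≥ 1.
For the base case n = 1: S(1) = 9, and the closed form gives 9. They agree.
Suppose the result is true for n = p, so S(p) = p(5p^3 + 2p^2 + p + 1).
Then S(p+1) = S(p) + (20p^3 + 36p^2 + 28p + 9) = (p(5p^3 + 2p^2 + p + 1)) + (20p^3 + 36p^2 + 28p + 9).
Simplifying, S(p+1) = (p + 1)(5p^3 + 17p^2 + 20p + 9) = (p+1)(5(p+1)^3 + 2(p+1)^2 + (p+1) + 1),
which is the closed form with n = p+1.
Hence, by induction on n, the claim holds for every n ≥ 1.

S(n) = n(5n^3 + 2n^2 + n + 1)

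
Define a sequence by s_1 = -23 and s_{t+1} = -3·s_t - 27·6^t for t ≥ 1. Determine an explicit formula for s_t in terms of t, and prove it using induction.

Computing the first terms: s_1 = -23, s_2 = -93, s_3 = -693. This suggests s_t = -5(-3)^(t - 1) - 3·6^t.
Base step (t = 1): the formula gives -23 = -23 = s_1.
For the inductive step, assume it holds for an arbitrary r ≥ 1, so s_r = -5(-3)^(r - 1) - 3·6^r.
Then s_{r+1} = -3·s_r - 27·6^r = -3·(-5(-3)^(r - 1) - 3·6^r) - 27·6^r = -5(-3)^r - 3·6^(r + 1) = -5(-3)^((r+1) - 1) - 3·6^(r+1),
which is the claimed formula at t = r+1.
By the principle of mathematical induction, the result holds for all t ≥ 1.

s_t = -5(-3)^(t - 1) - 3·6^t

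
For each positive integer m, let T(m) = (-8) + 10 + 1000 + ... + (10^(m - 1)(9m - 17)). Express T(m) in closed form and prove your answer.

T(m) = 10^m(m - 2) + 2

We claim T(m) = 10^m(m - 2) + 2 for all m ≥ 1.
Base step (m = 1): T(1) = -8, and the closed form gives -8. They agree.
For the inductive step, assume it holds for an arbitrary p ≥ 1, so T(p) = 10^p(p - 2) + 2.
Then T(p+1) = T(p) + (10^p(9p - 8)) = (10^p(p - 2) + 2) + (10^p(9p - 8)).
Simplifying, T(p+1) = 10·10^p·p - 10·10^p + 2 = 10^(p+1)((p+1) - 2) + 2,
which is the closed form with m = p+1.
Hence, by induction on m, the claim holds for every m ≥ 1.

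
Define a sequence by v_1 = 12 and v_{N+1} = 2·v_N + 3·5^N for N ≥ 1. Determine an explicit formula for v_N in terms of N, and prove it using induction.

Computing the first terms: v_1 = 12, v_2 = 39, v_3 = 153. This suggests v_N = 7·2^(N - 1) + 5^N.
For the base case N = 1: the formula gives 12 = 12 = v_1.
Suppose the result is true for N = r, so v_r = 7·2^(r - 1) + 5^r.
Then v_{r+1} = 2·v_r + 3·5^r = 2·(7·2^(r - 1) + 5^r) + 3·5^r = 7·2^r + 5^(r + 1) = 7·2^((r+1) - 1) + 5^(r+1),
which is the claimed formula at N = r+1.
Hence, by induction on N, the claim holds for every N ≥ 1.

v_N = 7·2^(N - 1) + 5^N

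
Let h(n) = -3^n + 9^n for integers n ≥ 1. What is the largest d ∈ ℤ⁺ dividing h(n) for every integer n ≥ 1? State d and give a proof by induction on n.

d = 6

Computing the first values: h(1) = 6 and h(2) = 72; gcd(6, 72) = 6, so d ≤ 6.
We prove 6 | -3^n + 9^n for all n ≥ 1 by induction on n.
For the base case n = 1: h(1) = 6 = 6·(1), so 6 | h(1).
Suppose the result is true for n = m, i.e. 6 | h(m). Then
9^{m+1} − 3^{m+1} = 9·9^m − 3·3^m = 9·(9^m − 3^m) + (6)·3^m. The first term is divisible by 6 by the inductive hypothesis, and the second term (6)·3^m is divisible by 6 since 6 | 6. Hence 6 | h(m+1).
By the principle of mathematical induction, the result holds for all n ≥ 1.
Therefore the largest such d is 6.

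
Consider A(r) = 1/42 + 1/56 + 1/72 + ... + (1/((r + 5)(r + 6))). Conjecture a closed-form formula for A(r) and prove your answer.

A(r) = r/(6(r + 6))

We claim A(r) = r/(6(r + 6)) for all r ≥ 1.
When r = 1: A(1) = 1/42, and the closed form gives 1/42. They agree.
Suppose the result is true for r = k, so A(k) = k/(6(k + 6)).
Then A(k+1) = A(k) + (1/((k + 6)(k + 7))) = (k/(6(k + 6))) + (1/((k + 6)(k + 7))).
Simplifying, A(k+1) = (k + 1)/(6(k + 7)) = (k+1)/(6((k+1) + 6)),
which is the closed form with r = k+1.
By induction, the statement is established for all r ≥ 1.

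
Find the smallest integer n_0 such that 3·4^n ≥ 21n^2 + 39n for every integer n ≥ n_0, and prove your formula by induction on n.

At n = 3: 192 < 306, so the inequality fails and n_0 ≥ 4. We prove 3·4^n ≥ 21n^2 + 39n for all n ≥ 4.
When n = 4: 3·4^n = 768 and 21n^2 + 39n = 492, so 768 ≥ 492.
Suppose the result is true for n = p, so 3·4^p ≥ 21p^2 + 39p.
Then 3·4^(p + 1) = 4·(3·4^p) ≥ 4·(21p^2 + 39p).
Also, for p ≥ 4 we have 4·(21p^2 + 39p) ≥ 21(p+1)^2 + 39(p+1), since 4·(21p^2 + 39p) − (21(p+1)^2 + 39(p+1)) = 63p^2 + 75p - 60, which is nonnegative for all p ≥ 4.
Combining, 3·4^(p + 1) ≥ 21(p+1)^2 + 39(p+1).
By induction, the statement is established for all n ≥ 4.
Hence the smallest such n_0 is 4.

n_0 = 4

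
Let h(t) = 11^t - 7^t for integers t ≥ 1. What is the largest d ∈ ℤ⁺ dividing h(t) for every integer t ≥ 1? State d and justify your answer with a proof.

d = 4

Computing the first values: h(1) = 4 and h(2) = 72; gcd(4, 72) = 4, so d ≤ 4.
We prove 4 | 11^t - 7^t for all t ≥ 1 by induction on t.
Base step (t = 1): h(1) = 4 = 4·(1), so 4 | h(1).
For the inductive step, assume it holds for an arbitrary m ≥ 1, i.e. 4 | h(m). Then
11^{m+1} − 7^{m+1} = 11·11^m − 7·7^m = 11·(11^m − 7^m) + (4)·7^m. The first term is divisible by 4 by the inductive hypothesis, and the second term (4)·7^m is divisible by 4 since 4 | 4. Hence 4 | h(m+1).
By the principle of mathematical induction, the result holds for all t ≥ 1.
Therefore the largest such d is 4.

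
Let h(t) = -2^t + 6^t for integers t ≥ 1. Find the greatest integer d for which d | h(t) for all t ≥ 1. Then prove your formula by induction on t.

Computing the first values: h(1) = 4 and h(2) = 32; gcd(4, 32) = 4, so d ≤ 4.
We prove 4 | -2^t + 6^t for all t ≥ 1 by induction on t.
Base step (t = 1): h(1) = 4 = 4·(1), so 4 | h(1).
Inductive step: suppose the statement holds for some k ≥ 1, i.e. 4 | h(k). Then
6^{k+1} − 2^{k+1} = 6·6^k − 2·2^k = 6·(6^k − 2^k) + (4)·2^k. The first term is divisible by 4 by the inductive hypothesis, and the second term (4)·2^k is divisible by 4 since 4 | 4. Hence 4 | h(k+1).
Hence, by induction on t, the claim holds for every t ≥ 1.
Therefore the largest such d is 4.

d = 4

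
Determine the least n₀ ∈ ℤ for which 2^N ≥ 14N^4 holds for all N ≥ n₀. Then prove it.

At N = 21: 2097152 < 2722734, so the inequality fails and n₀ ≥ 22. We prove 2^N ≥ 14N^4 for all N ≥ 22.
Base case (N = 22): 2^N = 4194304 and 14N^4 = 3279584, so 4194304 ≥ 3279584.
Inductive step: assume the claim holds for N = r, so 2^r ≥ 14r^4.
Then 2^(r + 1) = 2·(2^r) ≥ 2·(14r^4).
Also, for r ≥ 22 we have 2·(14r^4) ≥ 14(r+1)^4, since 2 ≥ (1 + 1/r)^4 for all r ≥ 22.
Combining, 2^(r + 1) ≥ 14(r+1)^4.
Hence, by induction on N, the claim holds for every N ≥ 22.
Hence the smallest such n₀ is 22.

n₀ = 22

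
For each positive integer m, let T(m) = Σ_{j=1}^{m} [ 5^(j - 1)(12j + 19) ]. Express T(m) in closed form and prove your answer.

T(m) = 5^m(3m + 4) - 4

We claim T(m) = 5^m(3m + 4) - 4 for all m ≥ 1.
Base step (m = 1): T(1) = 31, and the closed form gives 31. They agree.
Suppose the result is true for m = j, so T(j) = 5^j(3j + 4) - 4.
Then T(j+1) = T(j) + (5^j(12j + 31)) = (5^j(3j + 4) - 4) + (5^j(12j + 31)).
Simplifying, T(j+1) = 15·5^j·j + 35·5^j - 4 = 5^(j+1)(3(j+1) + 4) - 4,
which is the closed form with m = j+1.
Hence, by induction on m, the claim holds for every m ≥ 1.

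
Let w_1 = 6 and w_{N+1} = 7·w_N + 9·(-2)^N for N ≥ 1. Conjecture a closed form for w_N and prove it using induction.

w_N = -(-2)^N + 4·7^(N - 1)

Computing the first terms: w_1 = 6, w_2 = 24, w_3 = 204. This suggests w_N = -(-2)^N + 4·7^(N - 1).
Base case (N = 1): the formula gives 6 = 6 = w_1.
Inductive step: suppose the statement holds for some p ≥ 1, so w_p = -(-2)^p + 4·7^(p - 1).
Then w_{p+1} = 7·w_p + 9·(-2)^p = 7·(-(-2)^p + 4·7^(p - 1)) + 9·(-2)^p = -(-2)^(p + 1) + 4·7^p = -(-2)^(p+1) + 4·7^((p+1) - 1),
which is the claimed formula at N = p+1.
This completes the induction.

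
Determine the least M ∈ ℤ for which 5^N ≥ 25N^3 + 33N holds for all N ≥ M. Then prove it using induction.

M = 6

At N = 5: 3125 < 3290, so the inequality fails and M ≥ 6. We prove 5^N ≥ 25N^3 + 33N for all N ≥ 6.
When N = 6: 5^N = 15625 and 25N^3 + 33N = 5598, so 15625 ≥ 5598.
Inductive step: suppose the statement holds for some j ≥ 6, so 5^j ≥ 25j^3 + 33j.
Then 5^(j + 1) = 5·(5^j) ≥ 5·(25j^3 + 33j).
Also, for j ≥ 6 we have 5·(25j^3 + 33j) ≥ 25(j+1)^3 + 33(j+1), since 5·(25j^3 + 33j) − (25(j+1)^3 + 33(j+1)) = 100j^3 - 75j^2 + 57j - 58, which is nonnegative for all j ≥ 6.
Combining, 5^(j + 1) ≥ 25(j+1)^3 + 33(j+1).
Hence, by induction on N, the claim holds for every N ≥ 6.
Hence the smallest such M is 6.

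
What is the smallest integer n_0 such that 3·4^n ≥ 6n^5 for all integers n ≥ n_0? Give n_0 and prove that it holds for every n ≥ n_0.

n_0 = 8

At n = 7: 49152 < 100842, so the inequality fails and n_0 ≥ 8. We prove 3·4^n ≥ 6n^5 for all n ≥ 8.
For the base case n = 8: 3·4^n = 196608 and 6n^5 = 196608, so 196608 ≥ 196608.
Inductive step: assume the claim holds for n = p, so 3·4^p ≥ 6p^5.
Then 3·4^(p + 1) = 4·(3·4^p) ≥ 4·(6p^5).
Also, for p ≥ 8 we have 4·(6p^5) ≥ 6(p+1)^5, since 4 ≥ (1 + 1/p)^5 for all p ≥ 8.
Combining, 3·4^(p + 1) ≥ 6(p+1)^5.
Hence, by induction on n, the claim holds for every n ≥ 8.
Hence the smallest such n_0 is 8.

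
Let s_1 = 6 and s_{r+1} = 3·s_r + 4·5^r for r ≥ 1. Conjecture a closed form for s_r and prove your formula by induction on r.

s_r = -4·3^(r - 1) + 2·5^r

Computing the first terms: s_1 = 6, s_2 = 38, s_3 = 214. This suggests s_r = -4·3^(r - 1) + 2·5^r.
Base case (r = 1): the formula gives 6 = 6 = s_1.
For the inductive step, assume it holds for an arbitrary i ≥ 1, so s_i = -4·3^(i - 1) + 2·5^i.
Then s_{i+1} = 3·s_i + 4·5^i = 3·(-4·3^(i - 1) + 2·5^i) + 4·5^i = -4·3^i + 2·5^(i + 1) = -4·3^((i+1) - 1) + 2·5^(i+1),
which is the claimed formula at r = i+1.
Hence, by induction on r, the claim holds for every r ≥ 1.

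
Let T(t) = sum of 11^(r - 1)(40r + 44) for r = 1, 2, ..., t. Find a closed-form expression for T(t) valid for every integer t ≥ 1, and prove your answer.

We claim T(t) = 4·11^t(t + 1) - 4 for all t ≥ 1.
Base case (t = 1): T(1) = 84, and the closed form gives 84. They agree.
Inductive step: suppose the statement holds for some r ≥ 1, so T(r) = 4·11^r(r + 1) - 4.
Then T(r+1) = T(r) + (11^r(40r + 84)) = (4·11^r(r + 1) - 4) + (11^r(40r + 84)).
Simplifying, T(r+1) = 44·11^r·r + 88·11^r - 4 = 4·11^(r+1)((r+1) + 1) - 4,
which is the closed form with t = r+1.
By the principle of mathematical induction, the result holds for all t ≥ 1.

T(t) = 4·11^t(t + 1) - 4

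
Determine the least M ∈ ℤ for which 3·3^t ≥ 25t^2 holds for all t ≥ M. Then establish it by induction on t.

M = 5

At t = 4: 243 < 400, so the inequality fails and M ≥ 5. We prove 3·3^t ≥ 25t^2 for all t ≥ 5.
For the base case t = 5: 3·3^t = 729 and 25t^2 = 625, so 729 ≥ 625.
Inductive step: assume the claim holds for t = k, so 3·3^k ≥ 25k^2.
Then 3·3^(k + 1) = 3·(3·3^k) ≥ 3·(25k^2).
Also, for k ≥ 5 we have 3·(25k^2) ≥ 25(k+1)^2, since 3 ≥ (1 + 1/k)^2 for all k ≥ 5.
Combining, 3·3^(k + 1) ≥ 25(k+1)^2.
By the principle of mathematical induction, the result holds for all t ≥ 5.
Hence the smallest such M is 5.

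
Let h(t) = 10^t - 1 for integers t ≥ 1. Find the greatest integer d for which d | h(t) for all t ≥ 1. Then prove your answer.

d = 9

Computing the first values: h(1) = 9 and h(2) = 99; gcd(9, 99) = 9, so d ≤ 9.
We prove 9 | 10^t - 1 for all t ≥ 1 by induction on t.
Base case (t = 1): h(1) = 9 = 9·(1), so 9 | h(1).
Suppose the result is true for t = i, i.e. 9 | h(i). Then
10^{i+1} − 1^{i+1} = 10·10^i − 1·1^i = 10·(10^i − 1^i) + (9)·1^i. The first term is divisible by 9 by the inductive hypothesis, and the second term (9)·1^i is divisible by 9 since 9 | 9. Hence 9 | h(i+1).
By the principle of mathematical induction, the result holds for all t ≥ 1.
Therefore the largest such d is 9.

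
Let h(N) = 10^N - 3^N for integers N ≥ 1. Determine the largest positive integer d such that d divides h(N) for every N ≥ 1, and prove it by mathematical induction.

Computing the first values: h(1) = 7 and h(2) = 91; gcd(7, 91) = 7, so d ≤ 7.
We prove 7 | 10^N - 3^N for all N ≥ 1 by induction on N.
Base case (N = 1): h(1) = 7 = 7·(1), so 7 | h(1).
Suppose the result is true for N = r, i.e. 7 | h(r). Then
10^{r+1} − 3^{r+1} = 10·10^r − 3·3^r = 10·(10^r − 3^r) + (7)·3^r. The first term is divisible by 7 by the inductive hypothesis, and the second term (7)·3^r is divisible by 7 since 7 | 7. Hence 7 | h(r+1).
Hence, by induction on N, the claim holds for every N ≥ 1.
Therefore the largest such d is 7.

d = 7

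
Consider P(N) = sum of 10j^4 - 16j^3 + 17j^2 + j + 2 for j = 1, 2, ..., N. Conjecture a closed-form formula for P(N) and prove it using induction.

P(N) = N(2N^4 + N^3 + N^2 + 5N + 5)

We claim P(N) = N(2N^4 + N^3 + N^2 + 5N + 5) for all N ≥ 1.
Base step (N = 1): P(1) = 14, and the closed form gives 14. They agree.
For the inductive step, assume it holds for an arbitrary j ≥ 1, so P(j) = j(2j^4 + j^3 + j^2 + 5j + 5).
Then P(j+1) = P(j) + (10j^4 + 24j^3 + 29j^2 + 27j + 14) = (j(2j^4 + j^3 + j^2 + 5j + 5)) + (10j^4 + 24j^3 + 29j^2 + 27j + 14).
Simplifying, P(j+1) = (j + 1)(2j^4 + 9j^3 + 16j^2 + 18j + 14) = (j+1)(2(j+1)^4 + (j+1)^3 + (j+1)^2 + 5(j+1) + 5),
which is the closed form with N = j+1.
By the principle of mathematical induction, the result holds for all N ≥ 1.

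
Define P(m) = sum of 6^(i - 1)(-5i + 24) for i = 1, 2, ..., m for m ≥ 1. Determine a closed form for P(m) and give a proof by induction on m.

P(m) = 6^m(-m + 5) - 5

We claim P(m) = 6^m(-m + 5) - 5 for all m ≥ 1.
Base step (m = 1): P(1) = 19, and the closed form gives 19. They agree.
Inductive step: assume the claim holds for m = i, so P(i) = 6^i(-i + 5) - 5.
Then P(i+1) = P(i) + (6^i(-5i + 19)) = (6^i(-i + 5) - 5) + (6^i(-5i + 19)).
Simplifying, P(i+1) = -6·6^i·i + 24·6^i - 5 = 6^(i+1)(-(i+1) + 5) - 5,
which is the closed form with m = i+1.
By induction, the statement is established for all m ≥ 1.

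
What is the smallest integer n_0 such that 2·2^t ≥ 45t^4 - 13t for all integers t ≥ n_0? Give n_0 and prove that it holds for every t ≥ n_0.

n_0 = 23

At t = 22: 8388608 < 10541234, so the inequality fails and n_0 ≥ 23. We prove 2·2^t ≥ 45t^4 - 13t for all t ≥ 23.
Base case (t = 23): 2·2^t = 16777216 and 45t^4 - 13t = 12592546, so 16777216 ≥ 12592546.
For the inductive step, assume it holds for an arbitrary j ≥ 23, so 2·2^j ≥ 45j^4 - 13j.
Then 2·2^(j + 1) = 2·(2·2^j) ≥ 2·(45j^4 - 13j).
Also, for j ≥ 23 we have 2·(45j^4 - 13j) ≥ 45(j+1)^4 - 13(j+1), since 2·(45j^4 - 13j) − (45(j+1)^4 - 13(j+1)) = 45j^4 - 180j^3 - 270j^2 - 193j - 32, which is nonnegative for all j ≥ 23.
Combining, 2·2^(j + 1) ≥ 45(j+1)^4 - 13(j+1).
By induction, the statement is established for all t ≥ 23.
Hence the smallest such n_0 is 23.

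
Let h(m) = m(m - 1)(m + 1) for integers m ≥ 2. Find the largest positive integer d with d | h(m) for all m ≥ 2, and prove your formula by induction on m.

d = 6

Computing the first values: h(2) = 6 and h(3) = 24; gcd(6, 24) = 6, so d ≤ 6.
We prove 6 | m(m - 1)(m + 1) for all m ≥ 2 by induction on m.
For the base case m = 2: h(2) = 6 = 6·(1), so 6 | h(2).
Inductive step: suppose the statement holds for some p ≥ 2, i.e. 6 | h(p). Then
h(p+1) − h(p) = p·(p+1)·(p+2) − (p-1)·p·(p+1) = p·(p+1)·[(p+2) − (p-1)] = 3·p·(p+1). The product of 2 consecutive integers is divisible by (2)! = 2, so h(p+1) − h(p) is divisible by 3·2 = 6. By the inductive hypothesis 6 | h(p), hence 6 | h(p+1).
This completes the induction.
Therefore the largest such d is 6.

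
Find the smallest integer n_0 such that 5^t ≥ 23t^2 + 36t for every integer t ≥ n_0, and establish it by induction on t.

n_0 = 4

At t = 3: 125 < 315, so the inequality fails and n_0 ≥ 4. We prove 5^t ≥ 23t^2 + 36t for all t ≥ 4.
Base case (t = 4): 5^t = 625 and 23t^2 + 36t = 512, so 625 ≥ 512.
Suppose the result is true for t = k, so 5^k ≥ 23k^2 + 36k.
Then 5^(k + 1) = 5·(5^k) ≥ 5·(23k^2 + 36k).
Also, for k ≥ 4 we have 5·(23k^2 + 36k) ≥ 23(k+1)^2 + 36(k+1), since 5·(23k^2 + 36k) − (23(k+1)^2 + 36(k+1)) = 92k^2 + 98k - 59, which is nonnegative for all k ≥ 4.
Combining, 5^(k + 1) ≥ 23(k+1)^2 + 36(k+1).
This completes the induction.
Hence the smallest such n_0 is 4.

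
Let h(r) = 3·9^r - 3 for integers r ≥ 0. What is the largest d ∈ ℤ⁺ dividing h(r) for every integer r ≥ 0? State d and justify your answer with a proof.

d = 24

Computing the first values: h(0) = 0 and h(1) = 24; gcd(0, 24) = 24, so d ≤ 24.
We prove 24 | 3·9^r - 3 for all r ≥ 0 by induction on r.
For the base case r = 0: h(0) = 0 = 24·(0), so 24 | h(0).
Inductive step: assume the claim holds for r = p, i.e. 24 | h(p). Then
h(p+1) = 3·9^(p+1) - 3 = 9·(3·9^p - 3) + 24 = 9·h(p) + 24. The first term is divisible by 24 by the inductive hypothesis, and 24 is divisible by 24. Hence 24 | h(p+1).
This completes the induction.
Therefore the largest such d is 24.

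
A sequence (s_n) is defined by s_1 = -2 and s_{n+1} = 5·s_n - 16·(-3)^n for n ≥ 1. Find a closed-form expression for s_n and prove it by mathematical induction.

s_n = 2(-3)^n + 4·5^(n - 1)

Computing the first terms: s_1 = -2, s_2 = 38, s_3 = 46. This suggests s_n = 2(-3)^n + 4·5^(n - 1).
For the base case n = 1: the formula gives -2 = -2 = s_1.
Suppose the result is true for n = j, so s_j = 2(-3)^j + 4·5^(j - 1).
Then s_{j+1} = 5·s_j - 16·(-3)^j = 5·(2(-3)^j + 4·5^(j - 1)) - 16·(-3)^j = 2(-3)^(j + 1) + 4·5^j = 2(-3)^(j+1) + 4·5^((j+1) - 1),
which is the claimed formula at n = j+1.
This completes the induction.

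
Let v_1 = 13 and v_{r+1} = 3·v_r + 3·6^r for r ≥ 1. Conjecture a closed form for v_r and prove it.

v_r = 7·3^(r - 1) + 6^r

Computing the first terms: v_1 = 13, v_2 = 57, v_3 = 279. This suggests v_r = 7·3^(r - 1) + 6^r.
Base case (r = 1): the formula gives 13 = 13 = v_1.
For the inductive step, assume it holds for an arbitrary m ≥ 1, so v_m = 7·3^(m - 1) + 6^m.
Then v_{m+1} = 3·v_m + 3·6^m = 3·(7·3^(m - 1) + 6^m) + 3·6^m = 7·3^m + 6^(m + 1) = 7·3^((m+1) - 1) + 6^(m+1),
which is the claimed formula at r = m+1.
By induction, the statement is established for all r ≥ 1.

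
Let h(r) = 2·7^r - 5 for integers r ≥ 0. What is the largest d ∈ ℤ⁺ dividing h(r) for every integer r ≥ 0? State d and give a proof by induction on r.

Computing the first values: h(0) = -3 and h(1) = 9; gcd(-3, 9) = 3, so d ≤ 3.
We prove 3 | 2·7^r - 5 for all r ≥ 0 by induction on r.
When r = 0: h(0) = -3 = 3·(-1), so 3 | h(0).
Suppose the result is true for r = m, i.e. 3 | h(m). Then
h(m+1) = 2·7^(m+1) - 5 = 7·(2·7^m - 5) + 30 = 7·h(m) + 30. The first term is divisible by 3 by the inductive hypothesis, and 30 is divisible by 3. Hence 3 | h(m+1).
Hence, by induction on r, the claim holds for every r ≥ 0.
Therefore the largest such d is 3.

d = 3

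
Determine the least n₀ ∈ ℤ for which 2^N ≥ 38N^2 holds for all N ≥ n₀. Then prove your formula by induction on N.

n₀ = 13

At N = 12: 4096 < 5472, so the inequality fails and n₀ ≥ 13. We prove 2^N ≥ 38N^2 for all N ≥ 13.
Base step (N = 13): 2^N = 8192 and 38N^2 = 6422, so 8192 ≥ 6422.
Suppose the result is true for N = p, so 2^p ≥ 38p^2.
Then 2^(p + 1) = 2·(2^p) ≥ 2·(38p^2).
Also, for p ≥ 13 we have 2·(38p^2) ≥ 38(p+1)^2, since 2 ≥ (1 + 1/p)^2 for all p ≥ 13.
Combining, 2^(p + 1) ≥ 38(p+1)^2.
Hence, by induction on N, the claim holds for every N ≥ 13.
Hence the smallest such n₀ is 13.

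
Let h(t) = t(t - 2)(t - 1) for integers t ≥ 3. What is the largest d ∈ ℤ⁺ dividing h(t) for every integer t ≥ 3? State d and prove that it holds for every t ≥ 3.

Computing the first values: h(3) = 6 and h(4) = 24; gcd(6, 24) = 6, so d ≤ 6.
We prove 6 | t(t - 2)(t - 1) for all t ≥ 3 by induction on t.
Base step (t = 3): h(3) = 6 = 6·(1), so 6 | h(3).
Inductive step: assume the claim holds for t = m, i.e. 6 | h(m). Then
h(m+1) − h(m) = (m-1)·m·(m+1) − (m-2)·(m-1)·m = (m-1)·m·[(m+1) − (m-2)] = 3·(m-1)·m. The product of 2 consecutive integers is divisible by (2)! = 2, so h(m+1) − h(m) is divisible by 3·2 = 6. By the inductive hypothesis 6 | h(m), hence 6 | h(m+1).
Hence, by induction on t, the claim holds for every t ≥ 3.
Therefore the largest such d is 6.

d = 6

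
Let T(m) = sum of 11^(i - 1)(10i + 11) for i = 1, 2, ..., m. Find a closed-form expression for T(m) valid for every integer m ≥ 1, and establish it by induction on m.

We claim T(m) = 11^m(m + 1) - 1 for all m ≥ 1.
Base step (m = 1): T(1) = 21, and the closed form gives 21. They agree.
Suppose the result is true for m = i, so T(i) = 11^i(i + 1) - 1.
Then T(i+1) = T(i) + (11^i(10i + 21)) = (11^i(i + 1) - 1) + (11^i(10i + 21)).
Simplifying, T(i+1) = 11·11^i·i + 22·11^i - 1 = 11^(i+1)((i+1) + 1) - 1,
which is the closed form with m = i+1.
Hence, by induction on m, the claim holds for every m ≥ 1.

T(m) = 11^m(m + 1) - 1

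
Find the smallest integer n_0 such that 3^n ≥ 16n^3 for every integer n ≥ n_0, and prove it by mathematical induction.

At n = 8: 6561 < 8192, so the inequality fails and n_0 ≥ 9. We prove 3^n ≥ 16n^3 for all n ≥ 9.
When n = 9: 3^n = 19683 and 16n^3 = 11664, so 19683 ≥ 11664.
Inductive step: assume the claim holds for n = i, so 3^i ≥ 16i^3.
Then 3^(i + 1) = 3·(3^i) ≥ 3·(16i^3).
Also, for i ≥ 9 we have 3·(16i^3) ≥ 16(i+1)^3, since 3 ≥ (1 + 1/i)^3 for all i ≥ 9.
Combining, 3^(i + 1) ≥ 16(i+1)^3.
This completes the induction.
Hence the smallest such n_0 is 9.

n_0 = 9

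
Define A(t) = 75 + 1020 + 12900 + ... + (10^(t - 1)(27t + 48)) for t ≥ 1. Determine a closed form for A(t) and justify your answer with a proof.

We claim A(t) = 10^t(3t + 5) - 5 for all t ≥ 1.
For the base case t = 1: A(1) = 75, and the closed form gives 75. They agree.
Inductive step: suppose the statement holds for some r ≥ 1, so A(r) = 10^r(3r + 5) - 5.
Then A(r+1) = A(r) + (10^r(27r + 75)) = (10^r(3r + 5) - 5) + (10^r(27r + 75)).
Simplifying, A(r+1) = 30·10^r·r + 80·10^r - 5 = 10^(r+1)(3(r+1) + 5) - 5,
which is the closed form with t = r+1.
By induction, the statement is established for all t ≥ 1.

A(t) = 10^t(3t + 5) - 5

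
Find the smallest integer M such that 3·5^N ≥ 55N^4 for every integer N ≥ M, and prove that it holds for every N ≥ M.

At N = 6: 46875 < 71280, so the inequality fails and M ≥ 7. We prove 3·5^N ≥ 55N^4 for all N ≥ 7.
For the base case N = 7: 3·5^N = 234375 and 55N^4 = 132055, so 234375 ≥ 132055.
For the inductive step, assume it holds for an arbitrary p ≥ 7, so 3·5^p ≥ 55p^4.
Then 3·5^(p + 1) = 5·(3·5^p) ≥ 5·(55p^4).
Also, for p ≥ 7 we have 5·(55p^4) ≥ 55(p+1)^4, since 5 ≥ (1 + 1/p)^4 for all p ≥ 7.
Combining, 3·5^(p + 1) ≥ 55(p+1)^4.
Hence, by induction on N, the claim holds for every N ≥ 7.
Hence the smallest such M is 7.

M = 7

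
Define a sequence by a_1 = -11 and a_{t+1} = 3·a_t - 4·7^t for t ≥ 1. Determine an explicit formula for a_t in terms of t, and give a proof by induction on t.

a_t = -4·3^(t - 1) - 7^t

Computing the first terms: a_1 = -11, a_2 = -61, a_3 = -379. This suggests a_t = -4·3^(t - 1) - 7^t.
For the base case t = 1: the formula gives -11 = -11 = a_1.
For the inductive step, assume it holds for an arbitrary r ≥ 1, so a_r = -4·3^(r - 1) - 7^r.
Then a_{r+1} = 3·a_r - 4·7^r = 3·(-4·3^(r - 1) - 7^r) - 4·7^r = -4·3^r - 7^(r + 1) = -4·3^((r+1) - 1) - 7^(r+1),
which is the claimed formula at t = r+1.
By the principle of mathematical induction, the result holds for all t ≥ 1.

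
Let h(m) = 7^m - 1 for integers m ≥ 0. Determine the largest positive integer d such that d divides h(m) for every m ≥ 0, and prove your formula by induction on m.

Computing the first values: h(0) = 0 and h(1) = 6; gcd(0, 6) = 6, so d ≤ 6.
We prove 6 | 7^m - 1 for all m ≥ 0 by induction on m.
When m = 0: h(0) = 0 = 6·(0), so 6 | h(0).
Inductive step: assume the claim holds for m = i, i.e. 6 | h(i). Then
h(i+1) = 7^(i+1) - 1 = 7·(7^i - 1) + 6 = 7·h(i) + 6. The first term is divisible by 6 by the inductive hypothesis, and 6 is divisible by 6. Hence 6 | h(i+1).
By induction, the statement is established for all m ≥ 0.
Therefore the largest such d is 6.

d = 6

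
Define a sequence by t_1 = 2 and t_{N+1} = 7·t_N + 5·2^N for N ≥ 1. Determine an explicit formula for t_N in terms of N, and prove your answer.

t_N = -2^N + 4·7^(N - 1)

Computing the first terms: t_1 = 2, t_2 = 24, t_3 = 188. This suggests t_N = -2^N + 4·7^(N - 1).
For the base case N = 1: the formula gives 2 = 2 = t_1.
Suppose the result is true for N = k, so t_k = -2^k + 4·7^(k - 1).
Then t_{k+1} = 7·t_k + 5·2^k = 7·(-2^k + 4·7^(k - 1)) + 5·2^k = -2^(k + 1) + 4·7^k = -2^(k+1) + 4·7^((k+1) - 1),
which is the claimed formula at N = k+1.
Hence, by induction on N, the claim holds for every N ≥ 1.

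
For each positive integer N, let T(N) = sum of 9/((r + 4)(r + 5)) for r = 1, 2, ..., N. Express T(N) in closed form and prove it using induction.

We claim T(N) = 9N/(5(N + 5)) for all N ≥ 1.
For the base case N = 1: T(1) = 3/10, and the closed form gives 3/10. They agree.
For the inductive step, assume it holds for an arbitrary r ≥ 1, so T(r) = 9r/(5(r + 5)).
Then T(r+1) = T(r) + (9/((r + 5)(r + 6))) = (9r/(5(r + 5))) + (9/((r + 5)(r + 6))).
Simplifying, T(r+1) = 9(r + 1)/(5(r + 6)) = 9(r+1)/(5((r+1) + 5)),
which is the closed form with N = r+1.
By the principle of mathematical induction, the result holds for all N ≥ 1.

T(N) = 9N/(5(N + 5))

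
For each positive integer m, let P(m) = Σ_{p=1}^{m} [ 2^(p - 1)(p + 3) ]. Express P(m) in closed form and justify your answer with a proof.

P(m) = 2^m(m + 2) - 2

We claim P(m) = 2^m(m + 2) - 2 for all m ≥ 1.
Base case (m = 1): P(1) = 4, and the closed form gives 4. They agree.
Inductive step: suppose the statement holds for some p ≥ 1, so P(p) = 2^p(p + 2) - 2.
Then P(p+1) = P(p) + (2^p(p + 4)) = (2^p(p + 2) - 2) + (2^p(p + 4)).
Simplifying, P(p+1) = 2·2^p·p + 6·2^p - 2 = 2^(p+1)((p+1) + 2) - 2,
which is the closed form with m = p+1.
By induction, the statement is established for all m ≥ 1.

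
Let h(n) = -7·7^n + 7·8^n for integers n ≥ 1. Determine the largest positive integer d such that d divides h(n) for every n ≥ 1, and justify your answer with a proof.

d = 7

Computing the first values: h(1) = 7 and h(2) = 105; gcd(7, 105) = 7, so d ≤ 7.
We prove 7 | -7·7^n + 7·8^n for all n ≥ 1 by induction on n.
Base case (n = 1): h(1) = 7 = 7·(1), so 7 | h(1).
For the inductive step, assume it holds for an arbitrary i ≥ 1, i.e. 7 | h(i). Then
h(i+1) − 8·h(i) = (-7·7^(i+1) + 7·8^(i+1)) − 8·(-7·7^i + 7·8^i) = (-7)·7^i·(7 − 8) = (7)·7^i. Since 7 | h(i) by the inductive hypothesis, 7 | 8·h(i); and 7 | 7 since 7 = 7·1. Therefore 7 | h(i+1).
By the principle of mathematical induction, the result holds for all n ≥ 1.
Therefore the largest such d is 7.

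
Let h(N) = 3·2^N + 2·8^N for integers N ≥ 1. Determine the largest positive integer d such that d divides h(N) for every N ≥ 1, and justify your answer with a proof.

d = 2

Computing the first values: h(1) = 22 and h(2) = 140; gcd(22, 140) = 2, so d ≤ 2.
We prove 2 | 3·2^N + 2·8^N for all N ≥ 1 by induction on N.
When N = 1: h(1) = 22 = 2·(11), so 2 | h(1).
For the inductive step, assume it holds for an arbitrary p ≥ 1, i.e. 2 | h(p). Then
h(p+1) − 8·h(p) = (3·2^(p+1) + 2·8^(p+1)) − 8·(3·2^p + 2·8^p) = (3)·2^p·(2 − 8) = (-18)·2^p. Since 2 | h(p) by the inductive hypothesis, 2 | 8·h(p); and 2 | -18 since -18 = 2·-9. Therefore 2 | h(p+1).
By induction, the statement is established for all N ≥ 1.
Therefore the largest such d is 2.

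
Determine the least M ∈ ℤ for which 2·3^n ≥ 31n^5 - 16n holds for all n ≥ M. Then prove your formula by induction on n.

M = 15

At n = 14: 9565938 < 16672320, so the inequality fails and M ≥ 15. We prove 2·3^n ≥ 31n^5 - 16n for all n ≥ 15.
When n = 15: 2·3^n = 28697814 and 31n^5 - 16n = 23540385, so 28697814 ≥ 23540385.
For the inductive step, assume it holds for an arbitrary p ≥ 15, so 2·3^p ≥ 31p^5 - 16p.
Then 2·3^(p + 1) = 3·(2·3^p) ≥ 3·(31p^5 - 16p).
Also, for p ≥ 15 we have 3·(31p^5 - 16p) ≥ 31(p+1)^5 - 16(p+1), since 3·(31p^5 - 16p) − (31(p+1)^5 - 16(p+1)) = 62p^5 - 155p^4 - 310p^3 - 310p^2 - 187p - 15, which is nonnegative for all p ≥ 15.
Combining, 2·3^(p + 1) ≥ 31(p+1)^5 - 16(p+1).
Hence, by induction on n, the claim holds for every n ≥ 15.
Hence the smallest such M is 15.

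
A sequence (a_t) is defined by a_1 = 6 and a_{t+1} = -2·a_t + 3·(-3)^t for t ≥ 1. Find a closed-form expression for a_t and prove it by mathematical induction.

a_t = -3(-2)^(t - 1) + (-3)^(t + 1)

Computing the first terms: a_1 = 6, a_2 = -21, a_3 = 69. This suggests a_t = -3(-2)^(t - 1) + (-3)^(t + 1).
When t = 1: the formula gives 6 = 6 = a_1.
Inductive step: suppose the statement holds for some j ≥ 1, so a_j = -3(-2)^(j - 1) + (-3)^(j + 1).
Then a_{j+1} = -2·a_j + 3·(-3)^j = -2·(-3(-2)^(j - 1) + (-3)^(j + 1)) + 3·(-3)^j = -3(-2)^j + (-3)^(j + 2) = -3(-2)^((j+1) - 1) + (-3)^((j+1) + 1),
which is the claimed formula at t = j+1.
This completes the induction.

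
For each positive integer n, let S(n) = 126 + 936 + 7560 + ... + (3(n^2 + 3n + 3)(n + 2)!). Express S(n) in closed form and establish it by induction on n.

We claim S(n) = (3n + 3)(n + 3)! - 18 for all n ≥ 1.
Base case (n = 1): S(1) = 126, and the closed form gives 126. They agree.
Inductive step: suppose the statement holds for some p ≥ 1, so S(p) = (3p + 3)(p + 3)! - 18.
Then S(p+1) = S(p) + (3(p^2 + 5p + 7)(p + 3)!) = ((3p + 3)(p + 3)! - 18) + (3(p^2 + 5p + 7)(p + 3)!).
Simplifying, S(p+1) = (3(p+1) + 3)((p+1) + 3)! - 18,
which is the closed form with n = p+1.
By induction, the statement is established for all n ≥ 1.

S(n) = (3n + 3)(n + 3)! - 18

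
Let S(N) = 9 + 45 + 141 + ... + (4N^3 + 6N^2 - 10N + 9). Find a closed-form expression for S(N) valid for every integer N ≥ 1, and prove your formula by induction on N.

S(N) = N(N^3 + 4N^2 - N + 5)

We claim S(N) = N(N^3 + 4N^2 - N + 5) for all N ≥ 1.
Base step (N = 1): S(1) = 9, and the closed form gives 9. They agree.
Inductive step: suppose the statement holds for some p ≥ 1, so S(p) = p(p^3 + 4p^2 - p + 5).
Then S(p+1) = S(p) + (4p^3 + 18p^2 + 14p + 9) = (p(p^3 + 4p^2 - p + 5)) + (4p^3 + 18p^2 + 14p + 9).
Simplifying, S(p+1) = (p + 1)(p^3 + 7p^2 + 10p + 9) = (p+1)((p+1)^3 + 4(p+1)^2 - (p+1) + 5),
which is the closed form with N = p+1.
Hence, by induction on N, the claim holds for every N ≥ 1.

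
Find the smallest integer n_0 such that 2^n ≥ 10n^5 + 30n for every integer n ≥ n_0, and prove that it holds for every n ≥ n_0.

n_0 = 28

At n = 27: 134217728 < 143489880, so the inequality fails and n_0 ≥ 28. We prove 2^n ≥ 10n^5 + 30n for all n ≥ 28.
For the base case n = 28: 2^n = 268435456 and 10n^5 + 30n = 172104520, so 268435456 ≥ 172104520.
Inductive step: assume the claim holds for n = k, so 2^k ≥ 10k^5 + 30k.
Then 2^(k + 1) = 2·(2^k) ≥ 2·(10k^5 + 30k).
Also, for k ≥ 28 we have 2·(10k^5 + 30k) ≥ 10(k+1)^5 + 30(k+1), since 2·(10k^5 + 30k) − (10(k+1)^5 + 30(k+1)) = 10k^5 - 50k^4 - 100k^3 - 100k^2 - 20k - 40, which is nonnegative for all k ≥ 28.
Combining, 2^(k + 1) ≥ 10(k+1)^5 + 30(k+1).
By the principle of mathematical induction, the result holds for all n ≥ 28.
Hence the smallest such n_0 is 28.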